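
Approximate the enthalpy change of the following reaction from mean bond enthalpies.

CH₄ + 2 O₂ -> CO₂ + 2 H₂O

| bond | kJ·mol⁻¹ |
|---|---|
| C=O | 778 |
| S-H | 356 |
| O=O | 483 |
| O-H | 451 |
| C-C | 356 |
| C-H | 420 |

Bonds broken (reactants):
  C-H: 4 × 420 = 1680
  O=O: 2 × 483 = 966
  Σ(broken) = 2646 kJ
Bonds formed (products):
  C=O: 2 × 778 = 1556
  O-H: 4 × 451 = 1804
  Σ(formed) = 3360 kJ
ΔH = Σ(broken) − Σ(formed) = 2646 − 3360 = −714 kJ

ΔH ≈ −714 kJ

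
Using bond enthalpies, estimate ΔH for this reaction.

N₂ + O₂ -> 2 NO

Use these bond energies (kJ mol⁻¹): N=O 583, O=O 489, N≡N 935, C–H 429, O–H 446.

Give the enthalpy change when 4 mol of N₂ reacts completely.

ΔH = +1032 kJ

Bonds broken (reactants):
  N≡N: 1 × 935 = 935
  O=O: 1 × 489 = 489
  Σ(broken) = 1424 kJ
Bonds formed (products):
  N=O: 2 × 583 = 1166
  Σ(formed) = 1166 kJ
ΔH = Σ(broken) − Σ(formed) = 1424 − 1166 = +258 kJ
For 4× the reaction as written: 4 × (+258) = +1032 kJ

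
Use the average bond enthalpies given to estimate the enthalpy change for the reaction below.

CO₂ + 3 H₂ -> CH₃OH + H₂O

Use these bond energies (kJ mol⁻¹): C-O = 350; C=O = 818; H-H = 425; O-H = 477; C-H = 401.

Bonds broken (reactants):
  C=O: 2 × 818 = 1636
  H-H: 3 × 425 = 1275
  Σ(broken) = 2911 kJ
Bonds formed (products):
  C-H: 3 × 401 = 1203
  C-O: 1 × 350 = 350
  O-H: 3 × 477 = 1431
  Σ(formed) = 2984 kJ
ΔH = Σ(broken) − Σ(formed) = 2911 − 2984 = −73 kJ

ΔH ≈ −73 kJ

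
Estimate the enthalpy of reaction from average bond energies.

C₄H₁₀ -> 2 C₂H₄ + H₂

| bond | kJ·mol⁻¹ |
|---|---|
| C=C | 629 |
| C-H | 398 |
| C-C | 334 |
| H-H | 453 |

Bonds broken (reactants):
  C-C: 3 × 334 = 1002
  C-H: 10 × 398 = 3980
  Σ(broken) = 4982 kJ
Bonds formed (products):
  C-H: 8 × 398 = 3184
  C=C: 2 × 629 = 1258
  H-H: 1 × 453 = 453
  Σ(formed) = 4895 kJ
ΔH = Σ(broken) − Σ(formed) = 4982 − 4895 = +87 kJ

ΔH ≈ +87 kJ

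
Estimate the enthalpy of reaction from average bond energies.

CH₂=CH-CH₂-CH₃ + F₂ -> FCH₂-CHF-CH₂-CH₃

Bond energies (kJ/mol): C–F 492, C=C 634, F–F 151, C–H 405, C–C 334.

ΔH ≈ −533 kJ

Bonds broken (reactants):
  C–C: 2 × 334 = 668
  C–H: 8 × 405 = 3240
  C=C: 1 × 634 = 634
  F–F: 1 × 151 = 151
  Σ(broken) = 4693 kJ
Bonds formed (products):
  C–C: 3 × 334 = 1002
  C–F: 2 × 492 = 984
  C–H: 8 × 405 = 3240
  Σ(formed) = 5226 kJ
ΔH = Σ(broken) − Σ(formed) = 4693 − 5226 = −533 kJ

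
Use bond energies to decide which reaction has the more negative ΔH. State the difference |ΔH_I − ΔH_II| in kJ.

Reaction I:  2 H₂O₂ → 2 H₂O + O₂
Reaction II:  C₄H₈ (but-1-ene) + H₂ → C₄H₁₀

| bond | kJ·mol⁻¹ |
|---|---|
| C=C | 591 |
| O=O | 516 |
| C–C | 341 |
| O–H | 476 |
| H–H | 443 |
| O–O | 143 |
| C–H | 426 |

Reaction I, by 71 kJ

Reaction I:
  Bonds broken (reactants):
    O–H: 4 × 476 = 1904
    O–O: 2 × 143 = 286
    Σ(broken) = 2190 kJ
  Bonds formed (products):
    O–H: 4 × 476 = 1904
    O=O: 1 × 516 = 516
    Σ(formed) = 2420 kJ
  ΔH_I = 2190 − 2420 = −230 kJ
Reaction II:
  Bonds broken (reactants):
    C–C: 2 × 341 = 682
    C–H: 8 × 426 = 3408
    C=C: 1 × 591 = 591
    H–H: 1 × 443 = 443
    Σ(broken) = 5124 kJ
  Bonds formed (products):
    C–C: 3 × 341 = 1023
    C–H: 10 × 426 = 4260
    Σ(formed) = 5283 kJ
  ΔH_II = 5124 − 5283 = −159 kJ
ΔH_I − ΔH_II = −71 kJ, so reaction I has the more negative ΔH; |ΔH_I − ΔH_II| = 71 kJ.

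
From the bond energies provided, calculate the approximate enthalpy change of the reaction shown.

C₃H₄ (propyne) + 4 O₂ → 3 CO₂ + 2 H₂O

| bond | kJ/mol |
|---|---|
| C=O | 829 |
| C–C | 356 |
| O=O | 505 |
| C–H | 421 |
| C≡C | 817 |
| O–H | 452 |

ΔH ≈ −1905 kJ

Bonds broken (reactants):
  C≡C: 1 × 817 = 817
  C–C: 1 × 356 = 356
  C–H: 4 × 421 = 1684
  O=O: 4 × 505 = 2020
  Σ(broken) = 4877 kJ
Bonds formed (products):
  C=O: 6 × 829 = 4974
  O–H: 4 × 452 = 1808
  Σ(formed) = 6782 kJ
ΔH = Σ(broken) − Σ(formed) = 4877 − 6782 = −1905 kJ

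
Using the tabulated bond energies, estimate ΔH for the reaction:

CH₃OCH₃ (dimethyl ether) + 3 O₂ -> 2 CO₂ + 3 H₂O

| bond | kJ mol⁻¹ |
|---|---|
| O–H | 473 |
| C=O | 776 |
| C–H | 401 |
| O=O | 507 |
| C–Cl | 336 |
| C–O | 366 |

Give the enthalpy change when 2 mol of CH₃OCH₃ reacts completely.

Bonds broken (reactants):
  C–H: 6 × 401 = 2406
  C–O: 2 × 366 = 732
  O=O: 3 × 507 = 1521
  Σ(broken) = 4659 kJ
Bonds formed (products):
  C=O: 4 × 776 = 3104
  O–H: 6 × 473 = 2838
  Σ(formed) = 5942 kJ
ΔH = Σ(broken) − Σ(formed) = 4659 − 5942 = −1283 kJ
For 2× the reaction as written: 2 × (−1283) = −2566 kJ

ΔH = −2566 kJ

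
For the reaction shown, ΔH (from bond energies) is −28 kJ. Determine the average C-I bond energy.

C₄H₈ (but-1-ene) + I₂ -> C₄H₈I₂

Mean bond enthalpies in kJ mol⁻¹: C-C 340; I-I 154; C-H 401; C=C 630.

D(C-I) ≈ 236 kJ/mol

Let D be the C-I bond energy.
Σ(broken) = 2×340 + 8×401 + 1×630 + 1×154 = 4672
Σ(formed) = 3×340 + 8×401 + 2×D = 4228 + 2D
ΔH = Σ(broken) − Σ(formed) = (4672) − (4228 + 2D) = +444 − 2D
Setting this equal to −28 kJ gives 2D = 472, so D = 236 kJ/mol.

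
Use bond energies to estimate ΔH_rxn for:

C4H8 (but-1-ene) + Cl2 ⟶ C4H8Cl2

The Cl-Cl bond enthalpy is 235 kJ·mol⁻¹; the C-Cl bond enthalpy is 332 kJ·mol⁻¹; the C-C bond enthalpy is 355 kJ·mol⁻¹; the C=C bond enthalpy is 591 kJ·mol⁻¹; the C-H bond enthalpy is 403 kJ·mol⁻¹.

ΔH ≈ −193 kJ

Bonds broken (reactants):
  C-C: 2 × 355 = 710
  C-H: 8 × 403 = 3224
  C=C: 1 × 591 = 591
  Cl-Cl: 1 × 235 = 235
  Σ(broken) = 4760 kJ
Bonds formed (products):
  C-C: 3 × 355 = 1065
  C-Cl: 2 × 332 = 664
  C-H: 8 × 403 = 3224
  Σ(formed) = 4953 kJ
ΔH = Σ(broken) − Σ(formed) = 4760 − 4953 = −193 kJ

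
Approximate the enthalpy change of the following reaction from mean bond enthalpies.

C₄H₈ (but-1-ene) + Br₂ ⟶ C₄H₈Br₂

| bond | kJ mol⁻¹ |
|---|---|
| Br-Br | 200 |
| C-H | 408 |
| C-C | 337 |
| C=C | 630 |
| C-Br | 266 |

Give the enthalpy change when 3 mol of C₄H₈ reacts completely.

Bonds broken (reactants):
  Br-Br: 1 × 200 = 200
  C-C: 2 × 337 = 674
  C-H: 8 × 408 = 3264
  C=C: 1 × 630 = 630
  Σ(broken) = 4768 kJ
Bonds formed (products):
  C-Br: 2 × 266 = 532
  C-C: 3 × 337 = 1011
  C-H: 8 × 408 = 3264
  Σ(formed) = 4807 kJ
ΔH = Σ(broken) − Σ(formed) = 4768 − 4807 = −39 kJ
For 3× the reaction as written: 3 × (−39) = −117 kJ

ΔH = −117 kJ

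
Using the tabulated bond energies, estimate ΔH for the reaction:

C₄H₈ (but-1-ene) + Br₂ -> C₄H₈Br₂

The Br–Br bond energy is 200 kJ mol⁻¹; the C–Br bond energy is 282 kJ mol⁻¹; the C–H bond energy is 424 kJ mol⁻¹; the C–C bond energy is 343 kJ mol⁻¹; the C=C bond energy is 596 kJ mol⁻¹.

ΔH ≈ −111 kJ

Bonds broken (reactants):
  Br–Br: 1 × 200 = 200
  C–C: 2 × 343 = 686
  C–H: 8 × 424 = 3392
  C=C: 1 × 596 = 596
  Σ(broken) = 4874 kJ
Bonds formed (products):
  C–Br: 2 × 282 = 564
  C–C: 3 × 343 = 1029
  C–H: 8 × 424 = 3392
  Σ(formed) = 4985 kJ
ΔH = Σ(broken) − Σ(formed) = 4874 − 4985 = −111 kJ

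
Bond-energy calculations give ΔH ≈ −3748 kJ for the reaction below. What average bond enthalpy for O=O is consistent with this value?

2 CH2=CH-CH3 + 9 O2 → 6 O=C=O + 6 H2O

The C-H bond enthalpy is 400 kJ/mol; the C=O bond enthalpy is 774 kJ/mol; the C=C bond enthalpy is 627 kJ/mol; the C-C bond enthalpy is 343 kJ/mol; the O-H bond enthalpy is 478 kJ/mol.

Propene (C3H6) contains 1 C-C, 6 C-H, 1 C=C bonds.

Let D be the O=O bond energy.
Σ(broken) = 2×343 + 12×400 + 2×627 + 9×D = 6740 + 9D
Σ(formed) = 12×774 + 12×478 = 15024
ΔH = Σ(broken) − Σ(formed) = (6740 + 9D) − (15024) = −8284 + 9D
Setting this equal to −3748 kJ gives 9D = 4536, so D = 504 kJ/mol.

D(O=O) ≈ 504 kJ/mol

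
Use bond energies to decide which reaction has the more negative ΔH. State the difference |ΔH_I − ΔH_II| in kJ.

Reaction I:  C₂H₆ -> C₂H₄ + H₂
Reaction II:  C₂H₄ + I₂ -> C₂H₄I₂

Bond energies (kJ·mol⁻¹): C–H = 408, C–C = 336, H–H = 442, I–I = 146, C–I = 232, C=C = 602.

Reaction II, by 160 kJ

Reaction I:
  Bonds broken (reactants):
    C–C: 1 × 336 = 336
    C–H: 6 × 408 = 2448
    Σ(broken) = 2784 kJ
  Bonds formed (products):
    C–H: 4 × 408 = 1632
    C=C: 1 × 602 = 602
    H–H: 1 × 442 = 442
    Σ(formed) = 2676 kJ
  ΔH_I = 2784 − 2676 = +108 kJ
Reaction II:
  Bonds broken (reactants):
    C–H: 4 × 408 = 1632
    C=C: 1 × 602 = 602
    I–I: 1 × 146 = 146
    Σ(broken) = 2380 kJ
  Bonds formed (products):
    C–C: 1 × 336 = 336
    C–H: 4 × 408 = 1632
    C–I: 2 × 232 = 464
    Σ(formed) = 2432 kJ
  ΔH_II = 2380 − 2432 = −52 kJ
ΔH_I − ΔH_II = +160 kJ, so reaction II has the more negative ΔH; |ΔH_I − ΔH_II| = 160 kJ.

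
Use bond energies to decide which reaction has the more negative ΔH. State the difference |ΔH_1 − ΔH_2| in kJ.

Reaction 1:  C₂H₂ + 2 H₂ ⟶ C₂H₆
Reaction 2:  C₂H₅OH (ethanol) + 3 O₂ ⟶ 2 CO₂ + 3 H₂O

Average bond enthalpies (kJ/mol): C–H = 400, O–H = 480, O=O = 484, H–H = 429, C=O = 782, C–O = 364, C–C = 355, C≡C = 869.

Reaction 2, by 1129 kJ

Reaction 1:
  Bonds broken (reactants):
    C≡C: 1 × 869 = 869
    C–H: 2 × 400 = 800
    H–H: 2 × 429 = 858
    Σ(broken) = 2527 kJ
  Bonds formed (products):
    C–C: 1 × 355 = 355
    C–H: 6 × 400 = 2400
    Σ(formed) = 2755 kJ
  ΔH_1 = 2527 − 2755 = −228 kJ
Reaction 2:
  Bonds broken (reactants):
    C–C: 1 × 355 = 355
    C–H: 5 × 400 = 2000
    C–O: 1 × 364 = 364
    O–H: 1 × 480 = 480
    O=O: 3 × 484 = 1452
    Σ(broken) = 4651 kJ
  Bonds formed (products):
    C=O: 4 × 782 = 3128
    O–H: 6 × 480 = 2880
    Σ(formed) = 6008 kJ
  ΔH_2 = 4651 − 6008 = −1357 kJ
ΔH_1 − ΔH_2 = +1129 kJ, so reaction 2 has the more negative ΔH; |ΔH_1 − ΔH_2| = 1129 kJ.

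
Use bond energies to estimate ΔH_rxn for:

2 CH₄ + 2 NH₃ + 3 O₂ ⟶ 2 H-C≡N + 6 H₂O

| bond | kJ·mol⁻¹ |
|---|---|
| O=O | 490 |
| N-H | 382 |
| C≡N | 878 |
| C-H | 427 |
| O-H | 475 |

ΔH ≈ −1132 kJ

Bonds broken (reactants):
  C-H: 8 × 427 = 3416
  N-H: 6 × 382 = 2292
  O=O: 3 × 490 = 1470
  Σ(broken) = 7178 kJ
Bonds formed (products):
  C≡N: 2 × 878 = 1756
  C-H: 2 × 427 = 854
  O-H: 12 × 475 = 5700
  Σ(formed) = 8310 kJ
ΔH = Σ(broken) − Σ(formed) = 7178 − 8310 = −1132 kJ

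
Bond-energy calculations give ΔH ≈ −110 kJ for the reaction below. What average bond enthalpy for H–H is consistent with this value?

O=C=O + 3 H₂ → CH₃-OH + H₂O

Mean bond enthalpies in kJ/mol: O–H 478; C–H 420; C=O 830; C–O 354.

D(H–H) ≈ 426 kJ/mol

Let D be the H–H bond energy.
Σ(broken) = 2×830 + 3×D = 1660 + 3D
Σ(formed) = 3×420 + 1×354 + 3×478 = 3048
ΔH = Σ(broken) − Σ(formed) = (1660 + 3D) − (3048) = −1388 + 3D
Setting this equal to −110 kJ gives 3D = 1278, so D = 426 kJ/mol.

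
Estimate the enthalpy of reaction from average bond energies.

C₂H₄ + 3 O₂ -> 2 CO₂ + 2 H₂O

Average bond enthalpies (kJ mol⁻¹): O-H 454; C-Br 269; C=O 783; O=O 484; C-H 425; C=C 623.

ΔH ≈ −1173 kJ

Bonds broken (reactants):
  C-H: 4 × 425 = 1700
  C=C: 1 × 623 = 623
  O=O: 3 × 484 = 1452
  Σ(broken) = 3775 kJ
Bonds formed (products):
  C=O: 4 × 783 = 3132
  O-H: 4 × 454 = 1816
  Σ(formed) = 4948 kJ
ΔH = Σ(broken) − Σ(formed) = 3775 − 4948 = −1173 kJ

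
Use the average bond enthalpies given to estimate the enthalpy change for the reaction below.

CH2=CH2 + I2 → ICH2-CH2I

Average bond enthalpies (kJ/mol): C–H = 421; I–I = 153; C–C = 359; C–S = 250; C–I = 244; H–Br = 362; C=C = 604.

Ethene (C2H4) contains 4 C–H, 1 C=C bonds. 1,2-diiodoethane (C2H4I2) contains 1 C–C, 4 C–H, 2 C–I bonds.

ΔH ≈ −90 kJ

Bonds broken (reactants):
  C–H: 4 × 421 = 1684
  C=C: 1 × 604 = 604
  I–I: 1 × 153 = 153
  Σ(broken) = 2441 kJ
Bonds formed (products):
  C–C: 1 × 359 = 359
  C–H: 4 × 421 = 1684
  C–I: 2 × 244 = 488
  Σ(formed) = 2531 kJ
ΔH = Σ(broken) − Σ(formed) = 2441 − 2531 = −90 kJ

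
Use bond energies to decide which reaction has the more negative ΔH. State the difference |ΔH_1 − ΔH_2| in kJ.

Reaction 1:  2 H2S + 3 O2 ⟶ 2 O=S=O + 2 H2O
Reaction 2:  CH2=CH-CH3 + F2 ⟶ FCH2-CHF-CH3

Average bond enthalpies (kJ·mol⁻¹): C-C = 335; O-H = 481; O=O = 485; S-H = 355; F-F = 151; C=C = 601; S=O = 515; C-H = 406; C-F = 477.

Reaction 1:
  Bonds broken (reactants):
    O=O: 3 × 485 = 1455
    S-H: 4 × 355 = 1420
    Σ(broken) = 2875 kJ
  Bonds formed (products):
    O-H: 4 × 481 = 1924
    S=O: 4 × 515 = 2060
    Σ(formed) = 3984 kJ
  ΔH_1 = 2875 − 3984 = −1109 kJ
Reaction 2:
  Bonds broken (reactants):
    C-C: 1 × 335 = 335
    C-H: 6 × 406 = 2436
    C=C: 1 × 601 = 601
    F-F: 1 × 151 = 151
    Σ(broken) = 3523 kJ
  Bonds formed (products):
    C-C: 2 × 335 = 670
    C-F: 2 × 477 = 954
    C-H: 6 × 406 = 2436
    Σ(formed) = 4060 kJ
  ΔH_2 = 3523 − 4060 = −537 kJ
ΔH_1 − ΔH_2 = −572 kJ, so reaction 1 has the more negative ΔH; |ΔH_1 − ΔH_2| = 572 kJ.

Reaction 1, by 572 kJ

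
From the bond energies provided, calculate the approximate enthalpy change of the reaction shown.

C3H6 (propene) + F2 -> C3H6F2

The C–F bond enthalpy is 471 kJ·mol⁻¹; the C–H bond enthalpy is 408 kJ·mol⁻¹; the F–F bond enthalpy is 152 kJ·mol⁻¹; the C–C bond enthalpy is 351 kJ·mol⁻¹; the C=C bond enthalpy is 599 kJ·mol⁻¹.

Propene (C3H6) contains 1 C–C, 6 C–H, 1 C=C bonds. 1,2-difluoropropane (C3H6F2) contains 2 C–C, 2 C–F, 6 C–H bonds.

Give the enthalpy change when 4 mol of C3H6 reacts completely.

ΔH = −2168 kJ

Bonds broken (reactants):
  C–C: 1 × 351 = 351
  C–H: 6 × 408 = 2448
  C=C: 1 × 599 = 599
  F–F: 1 × 152 = 152
  Σ(broken) = 3550 kJ
Bonds formed (products):
  C–C: 2 × 351 = 702
  C–F: 2 × 471 = 942
  C–H: 6 × 408 = 2448
  Σ(formed) = 4092 kJ
ΔH = Σ(broken) − Σ(formed) = 3550 − 4092 = −542 kJ
For 4× the reaction as written: 4 × (−542) = −2168 kJ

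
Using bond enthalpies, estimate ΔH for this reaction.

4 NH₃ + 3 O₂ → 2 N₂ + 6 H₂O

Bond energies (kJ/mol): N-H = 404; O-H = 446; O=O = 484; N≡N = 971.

ΔH ≈ −994 kJ

Bonds broken (reactants):
  N-H: 12 × 404 = 4848
  O=O: 3 × 484 = 1452
  Σ(broken) = 6300 kJ
Bonds formed (products):
  N≡N: 2 × 971 = 1942
  O-H: 12 × 446 = 5352
  Σ(formed) = 7294 kJ
ΔH = Σ(broken) − Σ(formed) = 6300 − 7294 = −994 kJ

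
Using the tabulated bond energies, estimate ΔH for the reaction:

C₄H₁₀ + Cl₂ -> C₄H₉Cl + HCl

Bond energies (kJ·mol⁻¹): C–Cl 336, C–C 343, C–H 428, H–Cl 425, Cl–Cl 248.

ΔH ≈ −85 kJ

Bonds broken (reactants):
  C–C: 3 × 343 = 1029
  C–H: 10 × 428 = 4280
  Cl–Cl: 1 × 248 = 248
  Σ(broken) = 5557 kJ
Bonds formed (products):
  C–C: 3 × 343 = 1029
  C–Cl: 1 × 336 = 336
  C–H: 9 × 428 = 3852
  H–Cl: 1 × 425 = 425
  Σ(formed) = 5642 kJ
ΔH = Σ(broken) − Σ(formed) = 5557 − 5642 = −85 kJ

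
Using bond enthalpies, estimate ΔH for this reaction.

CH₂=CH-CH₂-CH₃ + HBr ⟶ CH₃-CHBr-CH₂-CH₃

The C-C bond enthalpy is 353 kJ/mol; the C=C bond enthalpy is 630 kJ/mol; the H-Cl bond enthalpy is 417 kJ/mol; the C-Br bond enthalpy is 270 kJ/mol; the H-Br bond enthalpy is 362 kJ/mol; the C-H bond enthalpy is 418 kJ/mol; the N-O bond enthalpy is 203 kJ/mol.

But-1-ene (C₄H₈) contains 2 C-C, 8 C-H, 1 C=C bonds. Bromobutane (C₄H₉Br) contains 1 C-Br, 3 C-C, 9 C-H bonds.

ΔH ≈ −49 kJ

Bonds broken (reactants):
  C-C: 2 × 353 = 706
  C-H: 8 × 418 = 3344
  C=C: 1 × 630 = 630
  H-Br: 1 × 362 = 362
  Σ(broken) = 5042 kJ
Bonds formed (products):
  C-Br: 1 × 270 = 270
  C-C: 3 × 353 = 1059
  C-H: 9 × 418 = 3762
  Σ(formed) = 5091 kJ
ΔH = Σ(broken) − Σ(formed) = 5042 − 5091 = −49 kJ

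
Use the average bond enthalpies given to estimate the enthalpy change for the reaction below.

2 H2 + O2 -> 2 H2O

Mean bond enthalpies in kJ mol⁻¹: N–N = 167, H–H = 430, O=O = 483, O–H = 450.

Bonds broken (reactants):
  H–H: 2 × 430 = 860
  O=O: 1 × 483 = 483
  Σ(broken) = 1343 kJ
Bonds formed (products):
  O–H: 4 × 450 = 1800
  Σ(formed) = 1800 kJ
ΔH = Σ(broken) − Σ(formed) = 1343 − 1800 = −457 kJ

ΔH ≈ −457 kJ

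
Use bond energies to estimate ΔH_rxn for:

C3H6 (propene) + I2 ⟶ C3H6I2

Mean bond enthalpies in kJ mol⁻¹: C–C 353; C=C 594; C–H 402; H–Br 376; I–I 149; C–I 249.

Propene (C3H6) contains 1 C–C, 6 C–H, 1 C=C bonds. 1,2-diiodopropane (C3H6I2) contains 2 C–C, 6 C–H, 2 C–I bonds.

ΔH ≈ −108 kJ

Bonds broken (reactants):
  C–C: 1 × 353 = 353
  C–H: 6 × 402 = 2412
  C=C: 1 × 594 = 594
  I–I: 1 × 149 = 149
  Σ(broken) = 3508 kJ
Bonds formed (products):
  C–C: 2 × 353 = 706
  C–H: 6 × 402 = 2412
  C–I: 2 × 249 = 498
  Σ(formed) = 3616 kJ
ΔH = Σ(broken) − Σ(formed) = 3508 − 3616 = −108 kJ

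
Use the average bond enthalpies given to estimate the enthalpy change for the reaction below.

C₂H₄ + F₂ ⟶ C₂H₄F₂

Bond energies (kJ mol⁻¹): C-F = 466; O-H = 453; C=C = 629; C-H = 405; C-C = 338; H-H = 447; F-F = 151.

Bonds broken (reactants):
  C-H: 4 × 405 = 1620
  C=C: 1 × 629 = 629
  F-F: 1 × 151 = 151
  Σ(broken) = 2400 kJ
Bonds formed (products):
  C-C: 1 × 338 = 338
  C-F: 2 × 466 = 932
  C-H: 4 × 405 = 1620
  Σ(formed) = 2890 kJ
ΔH = Σ(broken) − Σ(formed) = 2400 − 2890 = −490 kJ

ΔH ≈ −490 kJ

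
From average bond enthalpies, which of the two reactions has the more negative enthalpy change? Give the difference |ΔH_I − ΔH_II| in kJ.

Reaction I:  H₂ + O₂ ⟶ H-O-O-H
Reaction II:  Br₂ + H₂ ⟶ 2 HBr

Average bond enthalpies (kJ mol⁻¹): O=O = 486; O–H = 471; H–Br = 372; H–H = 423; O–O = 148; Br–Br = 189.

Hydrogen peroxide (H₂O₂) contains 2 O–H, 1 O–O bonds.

Reaction I:
  Bonds broken (reactants):
    H–H: 1 × 423 = 423
    O=O: 1 × 486 = 486
    Σ(broken) = 909 kJ
  Bonds formed (products):
    O–H: 2 × 471 = 942
    O–O: 1 × 148 = 148
    Σ(formed) = 1090 kJ
  ΔH_I = 909 − 1090 = −181 kJ
Reaction II:
  Bonds broken (reactants):
    Br–Br: 1 × 189 = 189
    H–H: 1 × 423 = 423
    Σ(broken) = 612 kJ
  Bonds formed (products):
    H–Br: 2 × 372 = 744
    Σ(formed) = 744 kJ
  ΔH_II = 612 − 744 = −132 kJ
ΔH_I − ΔH_II = −49 kJ, so reaction I has the more negative ΔH; |ΔH_I − ΔH_II| = 49 kJ.

Reaction I, by 49 kJ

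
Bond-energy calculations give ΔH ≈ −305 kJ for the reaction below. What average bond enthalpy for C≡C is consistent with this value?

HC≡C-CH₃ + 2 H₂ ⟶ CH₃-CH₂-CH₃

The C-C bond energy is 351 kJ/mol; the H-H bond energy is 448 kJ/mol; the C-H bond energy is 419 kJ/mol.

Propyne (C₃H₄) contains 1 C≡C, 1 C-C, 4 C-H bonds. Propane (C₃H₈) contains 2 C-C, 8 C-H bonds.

D(C≡C) ≈ 826 kJ/mol

Let D be the C≡C bond energy.
Σ(broken) = 1×D + 1×351 + 4×419 + 2×448 = 2923 + D
Σ(formed) = 2×351 + 8×419 = 4054
ΔH = Σ(broken) − Σ(formed) = (2923 + D) − (4054) = −1131 + D
Setting this equal to −305 kJ gives D = 826 kJ/mol.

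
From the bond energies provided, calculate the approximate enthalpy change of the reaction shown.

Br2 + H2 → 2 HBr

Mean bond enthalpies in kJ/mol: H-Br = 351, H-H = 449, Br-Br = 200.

Bonds broken (reactants):
  Br-Br: 1 × 200 = 200
  H-H: 1 × 449 = 449
  Σ(broken) = 649 kJ
Bonds formed (products):
  H-Br: 2 × 351 = 702
  Σ(formed) = 702 kJ
ΔH = Σ(broken) − Σ(formed) = 649 − 702 = −53 kJ

ΔH ≈ −53 kJ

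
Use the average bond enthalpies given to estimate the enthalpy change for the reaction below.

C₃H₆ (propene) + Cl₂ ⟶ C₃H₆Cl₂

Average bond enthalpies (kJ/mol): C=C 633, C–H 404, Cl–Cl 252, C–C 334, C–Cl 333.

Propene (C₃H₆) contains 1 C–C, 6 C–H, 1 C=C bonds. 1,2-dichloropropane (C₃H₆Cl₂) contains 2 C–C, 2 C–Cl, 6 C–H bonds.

ΔH ≈ −115 kJ

Bonds broken (reactants):
  C–C: 1 × 334 = 334
  C–H: 6 × 404 = 2424
  C=C: 1 × 633 = 633
  Cl–Cl: 1 × 252 = 252
  Σ(broken) = 3643 kJ
Bonds formed (products):
  C–C: 2 × 334 = 668
  C–Cl: 2 × 333 = 666
  C–H: 6 × 404 = 2424
  Σ(formed) = 3758 kJ
ΔH = Σ(broken) − Σ(formed) = 3643 − 3758 = −115 kJ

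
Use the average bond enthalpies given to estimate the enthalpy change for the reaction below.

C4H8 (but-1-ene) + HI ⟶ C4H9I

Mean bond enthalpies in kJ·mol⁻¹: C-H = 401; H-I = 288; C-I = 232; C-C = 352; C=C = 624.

Bonds broken (reactants):
  C-C: 2 × 352 = 704
  C-H: 8 × 401 = 3208
  C=C: 1 × 624 = 624
  H-I: 1 × 288 = 288
  Σ(broken) = 4824 kJ
Bonds formed (products):
  C-C: 3 × 352 = 1056
  C-H: 9 × 401 = 3609
  C-I: 1 × 232 = 232
  Σ(formed) = 4897 kJ
ΔH = Σ(broken) − Σ(formed) = 4824 − 4897 = −73 kJ

ΔH ≈ −73 kJ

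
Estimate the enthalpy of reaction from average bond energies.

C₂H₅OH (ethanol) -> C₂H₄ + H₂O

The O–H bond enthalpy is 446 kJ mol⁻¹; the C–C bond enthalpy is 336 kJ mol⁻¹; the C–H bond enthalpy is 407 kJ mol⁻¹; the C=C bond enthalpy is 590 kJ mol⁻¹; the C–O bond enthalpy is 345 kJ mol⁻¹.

ΔH ≈ +52 kJ

Bonds broken (reactants):
  C–C: 1 × 336 = 336
  C–H: 5 × 407 = 2035
  C–O: 1 × 345 = 345
  O–H: 1 × 446 = 446
  Σ(broken) = 3162 kJ
Bonds formed (products):
  C–H: 4 × 407 = 1628
  C=C: 1 × 590 = 590
  O–H: 2 × 446 = 892
  Σ(formed) = 3110 kJ
ΔH = Σ(broken) − Σ(formed) = 3162 − 3110 = +52 kJ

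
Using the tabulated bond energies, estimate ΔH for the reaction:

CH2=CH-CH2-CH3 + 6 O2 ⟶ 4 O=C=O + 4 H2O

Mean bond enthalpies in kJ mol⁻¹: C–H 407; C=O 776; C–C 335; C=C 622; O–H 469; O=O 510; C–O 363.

ΔH ≈ −2352 kJ

Bonds broken (reactants):
  C–C: 2 × 335 = 670
  C–H: 8 × 407 = 3256
  C=C: 1 × 622 = 622
  O=O: 6 × 510 = 3060
  Σ(broken) = 7608 kJ
Bonds formed (products):
  C=O: 8 × 776 = 6208
  O–H: 8 × 469 = 3752
  Σ(formed) = 9960 kJ
ΔH = Σ(broken) − Σ(formed) = 7608 − 9960 = −2352 kJ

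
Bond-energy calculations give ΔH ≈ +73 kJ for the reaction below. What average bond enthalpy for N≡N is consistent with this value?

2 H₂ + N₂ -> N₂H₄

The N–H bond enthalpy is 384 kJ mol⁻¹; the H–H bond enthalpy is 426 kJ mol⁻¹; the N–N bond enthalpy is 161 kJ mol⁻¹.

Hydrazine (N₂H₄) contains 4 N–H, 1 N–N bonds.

Let D be the N≡N bond energy.
Σ(broken) = 2×426 + 1×D = 852 + D
Σ(formed) = 4×384 + 1×161 = 1697
ΔH = Σ(broken) − Σ(formed) = (852 + D) − (1697) = −845 + D
Setting this equal to +73 kJ gives D = 918 kJ/mol.

D(N≡N) ≈ 918 kJ/mol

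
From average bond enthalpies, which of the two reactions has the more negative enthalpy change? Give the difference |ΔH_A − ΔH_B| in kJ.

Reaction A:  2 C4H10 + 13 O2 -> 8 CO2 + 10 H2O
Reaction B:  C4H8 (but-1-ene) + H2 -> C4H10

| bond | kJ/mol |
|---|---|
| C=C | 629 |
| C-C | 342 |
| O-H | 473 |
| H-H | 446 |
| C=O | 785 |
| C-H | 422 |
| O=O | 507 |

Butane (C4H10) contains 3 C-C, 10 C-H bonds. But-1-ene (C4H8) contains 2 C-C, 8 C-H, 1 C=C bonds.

Reaction A, by 4826 kJ

Reaction A:
  Bonds broken (reactants):
    C-C: 6 × 342 = 2052
    C-H: 20 × 422 = 8440
    O=O: 13 × 507 = 6591
    Σ(broken) = 17083 kJ
  Bonds formed (products):
    C=O: 16 × 785 = 12560
    O-H: 20 × 473 = 9460
    Σ(formed) = 22020 kJ
  ΔH_A = 17083 − 22020 = −4937 kJ
Reaction B:
  Bonds broken (reactants):
    C-C: 2 × 342 = 684
    C-H: 8 × 422 = 3376
    C=C: 1 × 629 = 629
    H-H: 1 × 446 = 446
    Σ(broken) = 5135 kJ
  Bonds formed (products):
    C-C: 3 × 342 = 1026
    C-H: 10 × 422 = 4220
    Σ(formed) = 5246 kJ
  ΔH_B = 5135 − 5246 = −111 kJ
ΔH_A − ΔH_B = −4826 kJ, so reaction A has the more negative ΔH; |ΔH_A − ΔH_B| = 4826 kJ.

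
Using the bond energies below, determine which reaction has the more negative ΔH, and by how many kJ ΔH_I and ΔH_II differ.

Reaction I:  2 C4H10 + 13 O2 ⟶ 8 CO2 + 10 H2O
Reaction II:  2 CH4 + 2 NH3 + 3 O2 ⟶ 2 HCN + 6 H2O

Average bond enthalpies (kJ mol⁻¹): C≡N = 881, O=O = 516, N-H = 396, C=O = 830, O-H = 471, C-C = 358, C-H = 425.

Reaction I:
  Bonds broken (reactants):
    C-C: 6 × 358 = 2148
    C-H: 20 × 425 = 8500
    O=O: 13 × 516 = 6708
    Σ(broken) = 17356 kJ
  Bonds formed (products):
    C=O: 16 × 830 = 13280
    O-H: 20 × 471 = 9420
    Σ(formed) = 22700 kJ
  ΔH_I = 17356 − 22700 = −5344 kJ
Reaction II:
  Bonds broken (reactants):
    C-H: 8 × 425 = 3400
    N-H: 6 × 396 = 2376
    O=O: 3 × 516 = 1548
    Σ(broken) = 7324 kJ
  Bonds formed (products):
    C≡N: 2 × 881 = 1762
    C-H: 2 × 425 = 850
    O-H: 12 × 471 = 5652
    Σ(formed) = 8264 kJ
  ΔH_II = 7324 − 8264 = −940 kJ
ΔH_I − ΔH_II = −4404 kJ, so reaction I has the more negative ΔH; |ΔH_I − ΔH_II| = 4404 kJ.

Reaction I, by 4404 kJ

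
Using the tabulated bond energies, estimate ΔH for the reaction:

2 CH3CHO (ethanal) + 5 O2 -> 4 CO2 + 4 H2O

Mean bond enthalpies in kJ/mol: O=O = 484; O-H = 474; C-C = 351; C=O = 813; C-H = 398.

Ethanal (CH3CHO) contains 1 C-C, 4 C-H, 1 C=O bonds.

Bonds broken (reactants):
  C-C: 2 × 351 = 702
  C-H: 8 × 398 = 3184
  C=O: 2 × 813 = 1626
  O=O: 5 × 484 = 2420
  Σ(broken) = 7932 kJ
Bonds formed (products):
  C=O: 8 × 813 = 6504
  O-H: 8 × 474 = 3792
  Σ(formed) = 10296 kJ
ΔH = Σ(broken) − Σ(formed) = 7932 − 10296 = −2364 kJ

ΔH ≈ −2364 kJ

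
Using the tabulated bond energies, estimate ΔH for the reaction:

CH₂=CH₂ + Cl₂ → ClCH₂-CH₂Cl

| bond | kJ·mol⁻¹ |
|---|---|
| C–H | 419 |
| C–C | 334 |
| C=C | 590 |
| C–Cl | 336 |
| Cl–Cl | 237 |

Bonds broken (reactants):
  C–H: 4 × 419 = 1676
  C=C: 1 × 590 = 590
  Cl–Cl: 1 × 237 = 237
  Σ(broken) = 2503 kJ
Bonds formed (products):
  C–C: 1 × 334 = 334
  C–Cl: 2 × 336 = 672
  C–H: 4 × 419 = 1676
  Σ(formed) = 2682 kJ
ΔH = Σ(broken) − Σ(formed) = 2503 − 2682 = −179 kJ

ΔH ≈ −179 kJ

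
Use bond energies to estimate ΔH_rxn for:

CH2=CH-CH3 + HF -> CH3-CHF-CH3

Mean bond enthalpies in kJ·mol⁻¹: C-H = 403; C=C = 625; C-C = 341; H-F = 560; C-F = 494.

Bonds broken (reactants):
  C-C: 1 × 341 = 341
  C-H: 6 × 403 = 2418
  C=C: 1 × 625 = 625
  H-F: 1 × 560 = 560
  Σ(broken) = 3944 kJ
Bonds formed (products):
  C-C: 2 × 341 = 682
  C-F: 1 × 494 = 494
  C-H: 7 × 403 = 2821
  Σ(formed) = 3997 kJ
ΔH = Σ(broken) − Σ(formed) = 3944 − 3997 = −53 kJ

ΔH ≈ −53 kJ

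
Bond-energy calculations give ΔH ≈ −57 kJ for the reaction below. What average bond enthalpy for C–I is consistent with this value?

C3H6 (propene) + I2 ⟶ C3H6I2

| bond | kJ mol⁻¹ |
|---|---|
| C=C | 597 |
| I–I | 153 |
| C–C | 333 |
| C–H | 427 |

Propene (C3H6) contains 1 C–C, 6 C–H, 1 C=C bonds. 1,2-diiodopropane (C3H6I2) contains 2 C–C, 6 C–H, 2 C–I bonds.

Let D be the C–I bond energy.
Σ(broken) = 1×333 + 6×427 + 1×597 + 1×153 = 3645
Σ(formed) = 2×333 + 6×427 + 2×D = 3228 + 2D
ΔH = Σ(broken) − Σ(formed) = (3645) − (3228 + 2D) = +417 − 2D
Setting this equal to −57 kJ gives 2D = 474, so D = 237 kJ/mol.

D(C–I) ≈ 237 kJ/mol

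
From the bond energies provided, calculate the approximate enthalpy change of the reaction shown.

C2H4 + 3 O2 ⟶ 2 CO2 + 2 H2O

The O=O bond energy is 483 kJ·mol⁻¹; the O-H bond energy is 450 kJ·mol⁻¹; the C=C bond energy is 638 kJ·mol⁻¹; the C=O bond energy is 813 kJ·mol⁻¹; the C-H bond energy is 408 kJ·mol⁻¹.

Bonds broken (reactants):
  C-H: 4 × 408 = 1632
  C=C: 1 × 638 = 638
  O=O: 3 × 483 = 1449
  Σ(broken) = 3719 kJ
Bonds formed (products):
  C=O: 4 × 813 = 3252
  O-H: 4 × 450 = 1800
  Σ(formed) = 5052 kJ
ΔH = Σ(broken) − Σ(formed) = 3719 − 5052 = −1333 kJ

ΔH ≈ −1333 kJ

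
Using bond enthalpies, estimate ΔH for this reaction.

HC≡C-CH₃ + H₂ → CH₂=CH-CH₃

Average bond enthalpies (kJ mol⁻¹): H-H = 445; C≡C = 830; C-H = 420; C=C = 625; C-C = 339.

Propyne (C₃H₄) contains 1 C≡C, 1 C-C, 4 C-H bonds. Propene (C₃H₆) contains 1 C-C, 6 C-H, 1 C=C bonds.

ΔH ≈ −190 kJ

Bonds broken (reactants):
  C≡C: 1 × 830 = 830
  C-C: 1 × 339 = 339
  C-H: 4 × 420 = 1680
  H-H: 1 × 445 = 445
  Σ(broken) = 3294 kJ
Bonds formed (products):
  C-C: 1 × 339 = 339
  C-H: 6 × 420 = 2520
  C=C: 1 × 625 = 625
  Σ(formed) = 3484 kJ
ΔH = Σ(broken) − Σ(formed) = 3294 − 3484 = −190 kJ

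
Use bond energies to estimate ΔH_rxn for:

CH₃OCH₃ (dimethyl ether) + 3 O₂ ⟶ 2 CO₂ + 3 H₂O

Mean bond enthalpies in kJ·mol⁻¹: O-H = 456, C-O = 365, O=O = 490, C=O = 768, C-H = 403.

ΔH ≈ −1190 kJ

Bonds broken (reactants):
  C-H: 6 × 403 = 2418
  C-O: 2 × 365 = 730
  O=O: 3 × 490 = 1470
  Σ(broken) = 4618 kJ
Bonds formed (products):
  C=O: 4 × 768 = 3072
  O-H: 6 × 456 = 2736
  Σ(formed) = 5808 kJ
ΔH = Σ(broken) − Σ(formed) = 4618 − 5808 = −1190 kJ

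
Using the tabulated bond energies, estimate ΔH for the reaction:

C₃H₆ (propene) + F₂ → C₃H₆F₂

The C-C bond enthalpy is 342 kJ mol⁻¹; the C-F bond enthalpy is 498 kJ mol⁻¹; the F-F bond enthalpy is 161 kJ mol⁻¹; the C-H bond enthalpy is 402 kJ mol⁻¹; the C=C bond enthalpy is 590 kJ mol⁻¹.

ΔH ≈ −587 kJ

Bonds broken (reactants):
  C-C: 1 × 342 = 342
  C-H: 6 × 402 = 2412
  C=C: 1 × 590 = 590
  F-F: 1 × 161 = 161
  Σ(broken) = 3505 kJ
Bonds formed (products):
  C-C: 2 × 342 = 684
  C-F: 2 × 498 = 996
  C-H: 6 × 402 = 2412
  Σ(formed) = 4092 kJ
ΔH = Σ(broken) − Σ(formed) = 3505 − 4092 = −587 kJ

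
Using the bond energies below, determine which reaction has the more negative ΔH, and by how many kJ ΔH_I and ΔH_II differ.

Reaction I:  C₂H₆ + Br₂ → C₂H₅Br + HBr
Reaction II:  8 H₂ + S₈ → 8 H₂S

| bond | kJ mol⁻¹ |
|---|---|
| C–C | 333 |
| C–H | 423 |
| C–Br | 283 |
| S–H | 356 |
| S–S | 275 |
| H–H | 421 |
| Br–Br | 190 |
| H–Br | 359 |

Reaction II, by 99 kJ

Reaction I:
  Bonds broken (reactants):
    Br–Br: 1 × 190 = 190
    C–C: 1 × 333 = 333
    C–H: 6 × 423 = 2538
    Σ(broken) = 3061 kJ
  Bonds formed (products):
    C–Br: 1 × 283 = 283
    C–C: 1 × 333 = 333
    C–H: 5 × 423 = 2115
    H–Br: 1 × 359 = 359
    Σ(formed) = 3090 kJ
  ΔH_I = 3061 − 3090 = −29 kJ
Reaction II:
  Bonds broken (reactants):
    H–H: 8 × 421 = 3368
    S–S: 8 × 275 = 2200
    Σ(broken) = 5568 kJ
  Bonds formed (products):
    S–H: 16 × 356 = 5696
    Σ(formed) = 5696 kJ
  ΔH_II = 5568 − 5696 = −128 kJ
ΔH_I − ΔH_II = +99 kJ, so reaction II has the more negative ΔH; |ΔH_I − ΔH_II| = 99 kJ.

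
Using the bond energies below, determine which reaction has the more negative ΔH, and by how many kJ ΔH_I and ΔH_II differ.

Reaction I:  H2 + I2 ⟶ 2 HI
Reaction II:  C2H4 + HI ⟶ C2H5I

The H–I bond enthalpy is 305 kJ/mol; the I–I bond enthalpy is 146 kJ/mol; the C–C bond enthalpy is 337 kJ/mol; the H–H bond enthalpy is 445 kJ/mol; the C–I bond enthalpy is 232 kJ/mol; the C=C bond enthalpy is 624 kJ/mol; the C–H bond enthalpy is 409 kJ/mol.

Reaction I:
  Bonds broken (reactants):
    H–H: 1 × 445 = 445
    I–I: 1 × 146 = 146
    Σ(broken) = 591 kJ
  Bonds formed (products):
    H–I: 2 × 305 = 610
    Σ(formed) = 610 kJ
  ΔH_I = 591 − 610 = −19 kJ
Reaction II:
  Bonds broken (reactants):
    C–H: 4 × 409 = 1636
    C=C: 1 × 624 = 624
    H–I: 1 × 305 = 305
    Σ(broken) = 2565 kJ
  Bonds formed (products):
    C–C: 1 × 337 = 337
    C–H: 5 × 409 = 2045
    C–I: 1 × 232 = 232
    Σ(formed) = 2614 kJ
  ΔH_II = 2565 − 2614 = −49 kJ
ΔH_I − ΔH_II = +30 kJ, so reaction II has the more negative ΔH; |ΔH_I − ΔH_II| = 30 kJ.

Reaction II, by 30 kJ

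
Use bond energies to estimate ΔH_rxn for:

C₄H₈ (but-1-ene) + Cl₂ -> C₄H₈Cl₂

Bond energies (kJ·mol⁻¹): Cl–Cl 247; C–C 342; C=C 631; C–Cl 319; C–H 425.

Bonds broken (reactants):
  C–C: 2 × 342 = 684
  C–H: 8 × 425 = 3400
  C=C: 1 × 631 = 631
  Cl–Cl: 1 × 247 = 247
  Σ(broken) = 4962 kJ
Bonds formed (products):
  C–C: 3 × 342 = 1026
  C–Cl: 2 × 319 = 638
  C–H: 8 × 425 = 3400
  Σ(formed) = 5064 kJ
ΔH = Σ(broken) − Σ(formed) = 4962 − 5064 = −102 kJ

ΔH ≈ −102 kJ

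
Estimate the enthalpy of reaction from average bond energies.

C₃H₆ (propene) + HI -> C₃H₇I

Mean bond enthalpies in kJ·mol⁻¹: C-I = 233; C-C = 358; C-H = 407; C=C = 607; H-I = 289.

Bonds broken (reactants):
  C-C: 1 × 358 = 358
  C-H: 6 × 407 = 2442
  C=C: 1 × 607 = 607
  H-I: 1 × 289 = 289
  Σ(broken) = 3696 kJ
Bonds formed (products):
  C-C: 2 × 358 = 716
  C-H: 7 × 407 = 2849
  C-I: 1 × 233 = 233
  Σ(formed) = 3798 kJ
ΔH = Σ(broken) − Σ(formed) = 3696 − 3798 = −102 kJ

ΔH ≈ −102 kJ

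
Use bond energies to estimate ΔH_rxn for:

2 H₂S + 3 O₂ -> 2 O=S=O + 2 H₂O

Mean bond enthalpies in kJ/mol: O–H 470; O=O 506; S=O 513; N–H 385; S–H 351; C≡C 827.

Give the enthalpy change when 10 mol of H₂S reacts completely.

ΔH = −5050 kJ

Bonds broken (reactants):
  O=O: 3 × 506 = 1518
  S–H: 4 × 351 = 1404
  Σ(broken) = 2922 kJ
Bonds formed (products):
  O–H: 4 × 470 = 1880
  S=O: 4 × 513 = 2052
  Σ(formed) = 3932 kJ
ΔH = Σ(broken) − Σ(formed) = 2922 − 3932 = −1010 kJ
For 5× the reaction as written: 5 × (−1010) = −5050 kJ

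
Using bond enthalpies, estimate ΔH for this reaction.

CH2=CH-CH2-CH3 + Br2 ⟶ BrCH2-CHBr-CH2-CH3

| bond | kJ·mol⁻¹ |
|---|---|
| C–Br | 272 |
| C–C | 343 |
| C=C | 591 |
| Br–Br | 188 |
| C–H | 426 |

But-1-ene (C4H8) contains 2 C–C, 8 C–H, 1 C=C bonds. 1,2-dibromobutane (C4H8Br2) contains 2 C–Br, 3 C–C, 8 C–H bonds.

ΔH ≈ −108 kJ

Bonds broken (reactants):
  Br–Br: 1 × 188 = 188
  C–C: 2 × 343 = 686
  C–H: 8 × 426 = 3408
  C=C: 1 × 591 = 591
  Σ(broken) = 4873 kJ
Bonds formed (products):
  C–Br: 2 × 272 = 544
  C–C: 3 × 343 = 1029
  C–H: 8 × 426 = 3408
  Σ(formed) = 4981 kJ
ΔH = Σ(broken) − Σ(formed) = 4873 − 4981 = −108 kJ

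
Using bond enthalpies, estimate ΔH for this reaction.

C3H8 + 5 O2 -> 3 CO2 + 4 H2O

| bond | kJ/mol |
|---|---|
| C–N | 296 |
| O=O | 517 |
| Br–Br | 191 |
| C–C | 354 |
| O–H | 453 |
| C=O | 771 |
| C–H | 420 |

ΔH ≈ −1597 kJ

Bonds broken (reactants):
  C–C: 2 × 354 = 708
  C–H: 8 × 420 = 3360
  O=O: 5 × 517 = 2585
  Σ(broken) = 6653 kJ
Bonds formed (products):
  C=O: 6 × 771 = 4626
  O–H: 8 × 453 = 3624
  Σ(formed) = 8250 kJ
ΔH = Σ(broken) − Σ(formed) = 6653 − 8250 = −1597 kJ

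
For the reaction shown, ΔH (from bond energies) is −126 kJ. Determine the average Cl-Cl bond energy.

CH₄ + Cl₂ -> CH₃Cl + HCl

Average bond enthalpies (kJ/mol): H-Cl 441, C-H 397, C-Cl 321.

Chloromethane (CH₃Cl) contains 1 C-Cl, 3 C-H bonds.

Let D be the Cl-Cl bond energy.
Σ(broken) = 4×397 + 1×D = 1588 + D
Σ(formed) = 1×321 + 3×397 + 1×441 = 1953
ΔH = Σ(broken) − Σ(formed) = (1588 + D) − (1953) = −365 + D
Setting this equal to −126 kJ gives D = 239 kJ/mol.

D(Cl-Cl) ≈ 239 kJ/mol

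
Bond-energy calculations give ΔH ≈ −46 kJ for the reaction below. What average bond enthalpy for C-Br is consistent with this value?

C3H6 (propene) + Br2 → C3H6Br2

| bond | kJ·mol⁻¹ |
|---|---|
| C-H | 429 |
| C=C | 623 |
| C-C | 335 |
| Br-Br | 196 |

Let D be the C-Br bond energy.
Σ(broken) = 1×196 + 1×335 + 6×429 + 1×623 = 3728
Σ(formed) = 2×D + 2×335 + 6×429 = 3244 + 2D
ΔH = Σ(broken) − Σ(formed) = (3728) − (3244 + 2D) = +484 − 2D
Setting this equal to −46 kJ gives 2D = 530, so D = 265 kJ/mol.

D(C-Br) ≈ 265 kJ/mol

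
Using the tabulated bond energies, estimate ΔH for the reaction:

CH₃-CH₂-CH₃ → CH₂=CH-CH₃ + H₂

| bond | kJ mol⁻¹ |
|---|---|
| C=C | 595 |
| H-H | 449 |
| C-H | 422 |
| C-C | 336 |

ΔH ≈ +136 kJ

Bonds broken (reactants):
  C-C: 2 × 336 = 672
  C-H: 8 × 422 = 3376
  Σ(broken) = 4048 kJ
Bonds formed (products):
  C-C: 1 × 336 = 336
  C-H: 6 × 422 = 2532
  C=C: 1 × 595 = 595
  H-H: 1 × 449 = 449
  Σ(formed) = 3912 kJ
ΔH = Σ(broken) − Σ(formed) = 4048 − 3912 = +136 kJ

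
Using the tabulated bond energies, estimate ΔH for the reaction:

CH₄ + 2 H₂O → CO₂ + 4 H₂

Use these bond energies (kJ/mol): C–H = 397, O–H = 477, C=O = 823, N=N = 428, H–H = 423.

ΔH ≈ +158 kJ

Bonds broken (reactants):
  C–H: 4 × 397 = 1588
  O–H: 4 × 477 = 1908
  Σ(broken) = 3496 kJ
Bonds formed (products):
  C=O: 2 × 823 = 1646
  H–H: 4 × 423 = 1692
  Σ(formed) = 3338 kJ
ΔH = Σ(broken) − Σ(formed) = 3496 − 3338 = +158 kJ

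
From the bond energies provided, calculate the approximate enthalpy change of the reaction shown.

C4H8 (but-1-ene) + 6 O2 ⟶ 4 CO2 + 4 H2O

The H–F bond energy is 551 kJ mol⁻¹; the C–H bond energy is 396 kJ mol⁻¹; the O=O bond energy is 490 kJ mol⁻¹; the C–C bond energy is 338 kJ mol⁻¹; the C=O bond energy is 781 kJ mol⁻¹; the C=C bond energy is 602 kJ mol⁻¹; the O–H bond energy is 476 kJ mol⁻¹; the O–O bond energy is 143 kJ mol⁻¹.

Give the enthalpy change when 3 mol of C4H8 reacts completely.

ΔH = −8010 kJ

Bonds broken (reactants):
  C–C: 2 × 338 = 676
  C–H: 8 × 396 = 3168
  C=C: 1 × 602 = 602
  O=O: 6 × 490 = 2940
  Σ(broken) = 7386 kJ
Bonds formed (products):
  C=O: 8 × 781 = 6248
  O–H: 8 × 476 = 3808
  Σ(formed) = 10056 kJ
ΔH = Σ(broken) − Σ(formed) = 7386 − 10056 = −2670 kJ
For 3× the reaction as written: 3 × (−2670) = −8010 kJ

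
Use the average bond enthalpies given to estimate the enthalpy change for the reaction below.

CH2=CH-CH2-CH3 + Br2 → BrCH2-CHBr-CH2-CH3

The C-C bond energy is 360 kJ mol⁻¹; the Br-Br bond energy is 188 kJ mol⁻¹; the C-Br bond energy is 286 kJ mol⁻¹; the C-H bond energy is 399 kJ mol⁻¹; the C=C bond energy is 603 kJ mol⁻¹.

Bonds broken (reactants):
  Br-Br: 1 × 188 = 188
  C-C: 2 × 360 = 720
  C-H: 8 × 399 = 3192
  C=C: 1 × 603 = 603
  Σ(broken) = 4703 kJ
Bonds formed (products):
  C-Br: 2 × 286 = 572
  C-C: 3 × 360 = 1080
  C-H: 8 × 399 = 3192
  Σ(formed) = 4844 kJ
ΔH = Σ(broken) − Σ(formed) = 4703 − 4844 = −141 kJ

ΔH ≈ −141 kJ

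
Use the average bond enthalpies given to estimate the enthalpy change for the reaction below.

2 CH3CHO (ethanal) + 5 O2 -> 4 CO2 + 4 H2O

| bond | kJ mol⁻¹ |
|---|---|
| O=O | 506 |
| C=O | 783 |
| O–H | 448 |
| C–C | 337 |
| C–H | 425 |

ΔH ≈ −1678 kJ

Bonds broken (reactants):
  C–C: 2 × 337 = 674
  C–H: 8 × 425 = 3400
  C=O: 2 × 783 = 1566
  O=O: 5 × 506 = 2530
  Σ(broken) = 8170 kJ
Bonds formed (products):
  C=O: 8 × 783 = 6264
  O–H: 8 × 448 = 3584
  Σ(formed) = 9848 kJ
ΔH = Σ(broken) − Σ(formed) = 8170 − 9848 = −1678 kJ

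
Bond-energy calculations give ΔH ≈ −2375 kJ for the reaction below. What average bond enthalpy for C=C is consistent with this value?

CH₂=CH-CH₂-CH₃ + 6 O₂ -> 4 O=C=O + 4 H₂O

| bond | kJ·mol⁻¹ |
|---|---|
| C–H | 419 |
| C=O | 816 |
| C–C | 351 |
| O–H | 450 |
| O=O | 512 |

Let D be the C=C bond energy.
Σ(broken) = 2×351 + 8×419 + 1×D + 6×512 = 7126 + D
Σ(formed) = 8×816 + 8×450 = 10128
ΔH = Σ(broken) − Σ(formed) = (7126 + D) − (10128) = −3002 + D
Setting this equal to −2375 kJ gives D = 627 kJ/mol.

D(C=C) ≈ 627 kJ/mol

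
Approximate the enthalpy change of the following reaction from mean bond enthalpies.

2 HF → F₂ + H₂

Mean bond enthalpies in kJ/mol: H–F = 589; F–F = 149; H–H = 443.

Bonds broken (reactants):
  H–F: 2 × 589 = 1178
  Σ(broken) = 1178 kJ
Bonds formed (products):
  F–F: 1 × 149 = 149
  H–H: 1 × 443 = 443
  Σ(formed) = 592 kJ
ΔH = Σ(broken) − Σ(formed) = 1178 − 592 = +586 kJ

ΔH ≈ +586 kJ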